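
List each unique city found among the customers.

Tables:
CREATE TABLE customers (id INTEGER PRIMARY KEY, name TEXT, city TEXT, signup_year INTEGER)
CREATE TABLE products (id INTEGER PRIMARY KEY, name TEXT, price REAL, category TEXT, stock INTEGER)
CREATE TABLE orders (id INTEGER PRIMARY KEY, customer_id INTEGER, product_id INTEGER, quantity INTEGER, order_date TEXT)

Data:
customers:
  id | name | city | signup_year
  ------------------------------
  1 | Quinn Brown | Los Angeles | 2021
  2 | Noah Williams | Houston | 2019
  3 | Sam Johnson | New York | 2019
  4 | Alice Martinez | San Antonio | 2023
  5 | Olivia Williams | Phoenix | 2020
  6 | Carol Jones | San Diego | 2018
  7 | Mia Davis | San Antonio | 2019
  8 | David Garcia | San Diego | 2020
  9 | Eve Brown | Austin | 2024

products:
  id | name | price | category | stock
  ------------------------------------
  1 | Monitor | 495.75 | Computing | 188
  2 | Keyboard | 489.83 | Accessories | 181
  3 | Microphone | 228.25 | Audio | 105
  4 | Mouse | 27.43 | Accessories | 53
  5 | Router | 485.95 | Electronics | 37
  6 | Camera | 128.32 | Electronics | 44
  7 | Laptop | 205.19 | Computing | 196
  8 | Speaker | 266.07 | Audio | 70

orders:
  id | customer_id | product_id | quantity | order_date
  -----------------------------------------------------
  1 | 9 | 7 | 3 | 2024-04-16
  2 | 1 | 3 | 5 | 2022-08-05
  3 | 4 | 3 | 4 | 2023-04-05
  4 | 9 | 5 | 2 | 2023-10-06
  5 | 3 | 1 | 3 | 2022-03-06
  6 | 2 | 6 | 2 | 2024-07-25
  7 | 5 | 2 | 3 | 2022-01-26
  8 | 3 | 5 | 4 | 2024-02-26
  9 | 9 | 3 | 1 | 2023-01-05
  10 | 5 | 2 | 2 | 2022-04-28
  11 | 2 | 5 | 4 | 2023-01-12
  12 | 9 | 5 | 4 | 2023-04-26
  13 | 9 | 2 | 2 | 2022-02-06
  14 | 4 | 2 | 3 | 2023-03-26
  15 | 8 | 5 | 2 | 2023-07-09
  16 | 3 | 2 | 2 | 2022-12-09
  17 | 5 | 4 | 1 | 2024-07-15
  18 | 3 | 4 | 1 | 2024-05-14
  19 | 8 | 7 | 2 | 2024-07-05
SELECT DISTINCT city FROM customers

Execution result:
city
Los Angeles
Houston
New York
San Antonio
Phoenix
San Diego
Austin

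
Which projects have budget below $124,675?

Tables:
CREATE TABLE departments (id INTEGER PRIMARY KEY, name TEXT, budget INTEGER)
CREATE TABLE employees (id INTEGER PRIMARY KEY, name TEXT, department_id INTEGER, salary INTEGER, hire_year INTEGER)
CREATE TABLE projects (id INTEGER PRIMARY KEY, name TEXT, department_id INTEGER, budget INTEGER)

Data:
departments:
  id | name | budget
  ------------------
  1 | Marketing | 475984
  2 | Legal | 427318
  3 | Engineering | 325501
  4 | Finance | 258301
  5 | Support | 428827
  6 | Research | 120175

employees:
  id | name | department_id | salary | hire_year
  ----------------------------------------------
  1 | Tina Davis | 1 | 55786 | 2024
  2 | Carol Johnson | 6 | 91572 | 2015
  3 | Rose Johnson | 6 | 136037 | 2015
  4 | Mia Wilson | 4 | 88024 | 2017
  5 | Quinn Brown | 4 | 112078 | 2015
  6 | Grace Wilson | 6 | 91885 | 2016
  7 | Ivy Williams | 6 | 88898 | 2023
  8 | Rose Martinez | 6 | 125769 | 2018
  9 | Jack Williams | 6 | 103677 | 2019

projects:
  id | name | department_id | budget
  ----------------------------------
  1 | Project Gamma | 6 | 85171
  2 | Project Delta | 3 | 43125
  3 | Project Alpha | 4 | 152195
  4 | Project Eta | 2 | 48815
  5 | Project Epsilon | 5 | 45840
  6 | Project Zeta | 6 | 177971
SELECT name, budget FROM projects WHERE budget < 124675

Execution result:
name | budget
Project Gamma | 85171
Project Delta | 43125
Project Eta | 48815
Project Epsilon | 45840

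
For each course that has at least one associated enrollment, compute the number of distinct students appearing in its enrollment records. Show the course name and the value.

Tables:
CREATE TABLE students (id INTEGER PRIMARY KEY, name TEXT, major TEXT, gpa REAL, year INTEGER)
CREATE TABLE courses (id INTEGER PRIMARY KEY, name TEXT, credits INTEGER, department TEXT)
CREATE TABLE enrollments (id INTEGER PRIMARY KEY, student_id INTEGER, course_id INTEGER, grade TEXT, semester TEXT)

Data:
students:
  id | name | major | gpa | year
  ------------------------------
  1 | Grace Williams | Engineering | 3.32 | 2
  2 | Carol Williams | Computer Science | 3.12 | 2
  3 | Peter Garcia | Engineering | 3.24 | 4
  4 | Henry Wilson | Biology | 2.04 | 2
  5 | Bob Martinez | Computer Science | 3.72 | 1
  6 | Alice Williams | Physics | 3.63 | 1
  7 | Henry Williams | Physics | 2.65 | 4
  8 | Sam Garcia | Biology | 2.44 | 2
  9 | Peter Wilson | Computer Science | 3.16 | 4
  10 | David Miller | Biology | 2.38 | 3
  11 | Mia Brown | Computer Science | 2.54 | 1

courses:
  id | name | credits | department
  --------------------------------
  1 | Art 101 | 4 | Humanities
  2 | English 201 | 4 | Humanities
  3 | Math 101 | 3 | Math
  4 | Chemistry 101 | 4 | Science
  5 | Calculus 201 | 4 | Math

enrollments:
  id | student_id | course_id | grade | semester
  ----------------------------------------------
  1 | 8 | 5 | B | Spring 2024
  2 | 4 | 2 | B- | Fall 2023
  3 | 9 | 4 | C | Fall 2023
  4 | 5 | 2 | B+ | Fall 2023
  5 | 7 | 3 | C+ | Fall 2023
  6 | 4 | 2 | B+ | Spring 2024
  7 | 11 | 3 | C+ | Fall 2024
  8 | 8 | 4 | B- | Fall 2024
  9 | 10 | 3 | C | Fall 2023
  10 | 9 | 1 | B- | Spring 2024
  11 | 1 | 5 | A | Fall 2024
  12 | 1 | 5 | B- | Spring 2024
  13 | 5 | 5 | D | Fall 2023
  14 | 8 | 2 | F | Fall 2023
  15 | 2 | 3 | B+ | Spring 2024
SELECT p.name, COUNT(DISTINCT c.student_id) AS distinct_student_count FROM enrollments c JOIN courses p ON c.course_id = p.id GROUP BY p.id, p.name

Execution result:
name | distinct_student_count
Art 101 | 1
English 201 | 3
Math 101 | 4
Chemistry 101 | 2
Calculus 201 | 3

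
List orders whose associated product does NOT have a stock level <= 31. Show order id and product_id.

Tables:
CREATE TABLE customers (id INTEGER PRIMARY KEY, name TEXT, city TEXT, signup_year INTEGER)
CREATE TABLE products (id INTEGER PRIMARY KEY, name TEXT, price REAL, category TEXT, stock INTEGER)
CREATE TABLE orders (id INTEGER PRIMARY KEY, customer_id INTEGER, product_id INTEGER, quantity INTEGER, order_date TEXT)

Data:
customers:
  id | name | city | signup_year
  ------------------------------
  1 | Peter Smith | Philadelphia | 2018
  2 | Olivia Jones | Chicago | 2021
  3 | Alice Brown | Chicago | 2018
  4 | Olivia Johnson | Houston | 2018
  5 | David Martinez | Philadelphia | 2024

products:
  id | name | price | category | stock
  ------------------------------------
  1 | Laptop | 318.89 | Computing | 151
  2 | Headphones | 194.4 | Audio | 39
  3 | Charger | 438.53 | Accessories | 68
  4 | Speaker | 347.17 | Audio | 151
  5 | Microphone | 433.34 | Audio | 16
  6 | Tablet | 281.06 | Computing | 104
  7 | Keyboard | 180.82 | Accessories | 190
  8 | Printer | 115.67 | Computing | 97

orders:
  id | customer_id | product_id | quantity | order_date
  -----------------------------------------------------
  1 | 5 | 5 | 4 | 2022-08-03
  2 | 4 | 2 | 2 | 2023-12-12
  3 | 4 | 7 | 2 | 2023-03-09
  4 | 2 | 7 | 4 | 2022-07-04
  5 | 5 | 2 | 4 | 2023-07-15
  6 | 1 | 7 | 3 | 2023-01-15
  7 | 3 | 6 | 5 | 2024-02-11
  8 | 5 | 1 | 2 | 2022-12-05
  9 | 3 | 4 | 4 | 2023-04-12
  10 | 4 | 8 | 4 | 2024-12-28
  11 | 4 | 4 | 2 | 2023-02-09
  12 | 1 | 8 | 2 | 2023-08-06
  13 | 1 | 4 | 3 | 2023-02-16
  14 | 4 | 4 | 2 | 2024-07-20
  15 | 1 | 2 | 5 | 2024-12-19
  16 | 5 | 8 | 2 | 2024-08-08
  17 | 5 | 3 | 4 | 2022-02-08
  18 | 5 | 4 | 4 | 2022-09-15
SELECT id, product_id FROM orders WHERE product_id NOT IN (SELECT id FROM products WHERE stock <= 31)

Execution result:
id | product_id
2 | 2
3 | 7
4 | 7
5 | 2
6 | 7
7 | 6
8 | 1
9 | 4
10 | 8
11 | 4
12 | 8
13 | 4
14 | 4
15 | 2
16 | 8
17 | 3
18 | 4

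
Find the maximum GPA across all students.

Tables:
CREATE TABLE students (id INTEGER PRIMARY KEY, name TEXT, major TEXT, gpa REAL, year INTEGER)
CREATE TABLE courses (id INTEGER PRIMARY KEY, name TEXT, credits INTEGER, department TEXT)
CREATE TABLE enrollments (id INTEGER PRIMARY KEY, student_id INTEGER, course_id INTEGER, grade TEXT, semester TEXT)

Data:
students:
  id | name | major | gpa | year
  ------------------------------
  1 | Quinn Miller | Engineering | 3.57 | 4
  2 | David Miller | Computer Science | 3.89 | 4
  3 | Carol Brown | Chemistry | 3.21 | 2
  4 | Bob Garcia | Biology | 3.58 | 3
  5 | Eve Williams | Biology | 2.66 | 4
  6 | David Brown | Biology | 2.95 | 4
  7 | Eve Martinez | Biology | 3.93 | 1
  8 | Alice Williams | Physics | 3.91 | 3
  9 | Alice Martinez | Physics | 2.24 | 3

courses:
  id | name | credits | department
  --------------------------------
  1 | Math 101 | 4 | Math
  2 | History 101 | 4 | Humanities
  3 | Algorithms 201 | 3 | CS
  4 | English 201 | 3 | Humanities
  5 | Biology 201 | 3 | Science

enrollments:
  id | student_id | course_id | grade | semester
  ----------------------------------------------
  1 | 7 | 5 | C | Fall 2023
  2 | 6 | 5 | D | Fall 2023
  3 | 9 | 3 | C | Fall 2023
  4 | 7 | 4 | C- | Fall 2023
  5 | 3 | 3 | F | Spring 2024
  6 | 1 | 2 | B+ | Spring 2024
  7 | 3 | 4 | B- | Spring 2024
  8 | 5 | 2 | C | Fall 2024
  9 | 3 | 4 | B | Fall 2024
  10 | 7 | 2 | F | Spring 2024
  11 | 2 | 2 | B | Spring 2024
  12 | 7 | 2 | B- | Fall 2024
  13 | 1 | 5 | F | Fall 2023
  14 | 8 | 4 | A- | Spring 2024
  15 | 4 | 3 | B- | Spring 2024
SELECT MAX(gpa) FROM students

Execution result:
3.93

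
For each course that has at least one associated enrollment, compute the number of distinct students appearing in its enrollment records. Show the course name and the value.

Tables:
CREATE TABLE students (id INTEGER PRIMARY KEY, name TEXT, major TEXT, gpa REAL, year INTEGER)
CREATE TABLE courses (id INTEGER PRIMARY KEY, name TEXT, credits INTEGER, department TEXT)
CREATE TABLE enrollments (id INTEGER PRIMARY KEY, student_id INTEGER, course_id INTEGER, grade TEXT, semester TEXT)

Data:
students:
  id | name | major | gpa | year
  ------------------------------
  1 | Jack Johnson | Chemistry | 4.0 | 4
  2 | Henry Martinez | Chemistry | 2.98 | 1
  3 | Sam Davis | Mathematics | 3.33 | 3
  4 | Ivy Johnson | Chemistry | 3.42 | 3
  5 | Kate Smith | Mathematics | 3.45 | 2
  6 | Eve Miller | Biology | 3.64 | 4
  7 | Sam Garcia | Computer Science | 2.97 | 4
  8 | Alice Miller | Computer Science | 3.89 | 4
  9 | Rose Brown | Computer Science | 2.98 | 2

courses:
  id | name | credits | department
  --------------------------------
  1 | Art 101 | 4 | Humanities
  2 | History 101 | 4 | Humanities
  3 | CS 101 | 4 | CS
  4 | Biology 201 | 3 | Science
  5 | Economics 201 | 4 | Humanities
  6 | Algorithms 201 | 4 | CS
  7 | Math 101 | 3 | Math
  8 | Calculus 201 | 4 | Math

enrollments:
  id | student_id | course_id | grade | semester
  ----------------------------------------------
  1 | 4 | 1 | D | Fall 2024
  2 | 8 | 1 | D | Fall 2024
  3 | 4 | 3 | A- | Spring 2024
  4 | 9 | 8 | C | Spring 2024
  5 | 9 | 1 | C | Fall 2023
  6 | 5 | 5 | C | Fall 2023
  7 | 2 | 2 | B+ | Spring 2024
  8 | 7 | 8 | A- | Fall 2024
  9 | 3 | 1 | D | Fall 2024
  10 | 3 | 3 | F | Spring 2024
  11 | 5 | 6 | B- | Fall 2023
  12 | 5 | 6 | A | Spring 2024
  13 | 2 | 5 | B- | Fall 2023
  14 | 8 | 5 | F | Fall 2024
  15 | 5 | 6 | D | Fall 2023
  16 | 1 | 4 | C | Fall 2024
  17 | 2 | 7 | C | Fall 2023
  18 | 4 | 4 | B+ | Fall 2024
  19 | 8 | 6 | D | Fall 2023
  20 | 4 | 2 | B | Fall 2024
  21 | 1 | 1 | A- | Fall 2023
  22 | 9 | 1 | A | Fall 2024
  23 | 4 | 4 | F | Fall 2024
SELECT p.name, COUNT(DISTINCT c.student_id) AS distinct_student_count FROM enrollments c JOIN courses p ON c.course_id = p.id GROUP BY p.id, p.name

Execution result:
name | distinct_student_count
Art 101 | 5
History 101 | 2
CS 101 | 2
Biology 201 | 2
Economics 201 | 3
Algorithms 201 | 2
Math 101 | 1
Calculus 201 | 2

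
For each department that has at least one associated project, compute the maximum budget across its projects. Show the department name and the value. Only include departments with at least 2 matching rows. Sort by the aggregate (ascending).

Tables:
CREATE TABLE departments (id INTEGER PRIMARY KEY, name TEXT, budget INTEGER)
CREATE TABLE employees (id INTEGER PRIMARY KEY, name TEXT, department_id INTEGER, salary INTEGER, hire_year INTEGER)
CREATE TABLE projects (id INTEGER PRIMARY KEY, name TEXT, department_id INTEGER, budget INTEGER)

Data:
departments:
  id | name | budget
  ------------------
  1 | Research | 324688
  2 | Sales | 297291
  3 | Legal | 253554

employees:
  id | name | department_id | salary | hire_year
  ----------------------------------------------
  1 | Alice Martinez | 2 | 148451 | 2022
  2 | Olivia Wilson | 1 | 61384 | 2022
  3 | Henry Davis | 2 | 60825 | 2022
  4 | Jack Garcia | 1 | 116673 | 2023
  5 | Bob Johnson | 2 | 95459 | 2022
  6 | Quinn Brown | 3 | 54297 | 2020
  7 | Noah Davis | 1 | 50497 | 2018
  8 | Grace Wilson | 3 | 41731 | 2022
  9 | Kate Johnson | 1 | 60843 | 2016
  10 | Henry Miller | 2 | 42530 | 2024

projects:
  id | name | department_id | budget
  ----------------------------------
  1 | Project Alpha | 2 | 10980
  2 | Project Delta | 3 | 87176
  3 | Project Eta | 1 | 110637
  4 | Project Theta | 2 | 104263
SELECT p.name, MAX(c.budget) AS max_budget FROM projects c JOIN departments p ON c.department_id = p.id GROUP BY p.id, p.name HAVING COUNT(*) >= 2 ORDER BY max_budget ASC

Execution result:
name | max_budget
Sales | 104263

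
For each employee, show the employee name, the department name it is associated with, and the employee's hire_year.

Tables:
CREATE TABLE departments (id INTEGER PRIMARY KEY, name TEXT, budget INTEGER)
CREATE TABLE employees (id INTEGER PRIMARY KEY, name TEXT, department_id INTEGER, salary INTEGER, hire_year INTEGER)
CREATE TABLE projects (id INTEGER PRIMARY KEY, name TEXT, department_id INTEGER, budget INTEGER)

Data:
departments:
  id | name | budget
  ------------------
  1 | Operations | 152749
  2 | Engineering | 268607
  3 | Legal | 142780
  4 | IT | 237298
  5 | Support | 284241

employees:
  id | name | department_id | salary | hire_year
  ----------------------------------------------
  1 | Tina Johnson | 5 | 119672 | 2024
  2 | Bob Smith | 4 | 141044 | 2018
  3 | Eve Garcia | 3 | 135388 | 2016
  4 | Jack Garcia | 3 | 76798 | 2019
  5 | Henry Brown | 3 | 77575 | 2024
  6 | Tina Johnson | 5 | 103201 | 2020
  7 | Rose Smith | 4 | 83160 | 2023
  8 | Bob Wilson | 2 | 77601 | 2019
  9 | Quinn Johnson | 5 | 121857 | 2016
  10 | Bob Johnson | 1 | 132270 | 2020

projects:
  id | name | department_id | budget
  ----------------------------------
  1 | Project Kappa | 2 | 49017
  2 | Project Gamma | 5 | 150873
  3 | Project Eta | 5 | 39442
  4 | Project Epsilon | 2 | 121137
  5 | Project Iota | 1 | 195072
SELECT c.name, p.name AS department, c.hire_year FROM employees c JOIN departments p ON c.department_id = p.id

Execution result:
name | department | hire_year
Tina Johnson | Support | 2024
Bob Smith | IT | 2018
Eve Garcia | Legal | 2016
Jack Garcia | Legal | 2019
Henry Brown | Legal | 2024
Tina Johnson | Support | 2020
Rose Smith | IT | 2023
Bob Wilson | Engineering | 2019
Quinn Johnson | Support | 2016
Bob Johnson | Operations | 2020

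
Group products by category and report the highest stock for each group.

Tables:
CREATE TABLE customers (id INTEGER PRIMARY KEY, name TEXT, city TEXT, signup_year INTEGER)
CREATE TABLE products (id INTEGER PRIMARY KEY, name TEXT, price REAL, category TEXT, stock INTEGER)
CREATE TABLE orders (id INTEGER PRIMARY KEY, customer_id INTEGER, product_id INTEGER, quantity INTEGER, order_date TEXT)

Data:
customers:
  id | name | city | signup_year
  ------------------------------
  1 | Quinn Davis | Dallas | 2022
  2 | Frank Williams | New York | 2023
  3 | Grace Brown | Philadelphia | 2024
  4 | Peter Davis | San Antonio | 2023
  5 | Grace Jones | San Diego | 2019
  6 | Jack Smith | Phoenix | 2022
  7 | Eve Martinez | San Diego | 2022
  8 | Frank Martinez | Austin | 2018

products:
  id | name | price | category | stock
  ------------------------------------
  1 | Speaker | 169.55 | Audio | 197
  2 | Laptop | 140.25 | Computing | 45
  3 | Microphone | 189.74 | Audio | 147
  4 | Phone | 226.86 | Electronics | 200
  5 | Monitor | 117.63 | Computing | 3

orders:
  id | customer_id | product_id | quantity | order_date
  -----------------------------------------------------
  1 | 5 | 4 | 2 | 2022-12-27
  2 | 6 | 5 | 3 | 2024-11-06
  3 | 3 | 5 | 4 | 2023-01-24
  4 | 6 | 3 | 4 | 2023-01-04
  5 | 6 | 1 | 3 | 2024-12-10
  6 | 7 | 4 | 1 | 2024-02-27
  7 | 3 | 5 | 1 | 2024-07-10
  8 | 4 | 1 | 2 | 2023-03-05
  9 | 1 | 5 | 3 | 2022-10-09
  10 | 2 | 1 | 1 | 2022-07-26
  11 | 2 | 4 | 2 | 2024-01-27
SELECT category, MAX(stock) AS max_stock FROM products GROUP BY category

Execution result:
category | max_stock
Audio | 197
Computing | 45
Electronics | 200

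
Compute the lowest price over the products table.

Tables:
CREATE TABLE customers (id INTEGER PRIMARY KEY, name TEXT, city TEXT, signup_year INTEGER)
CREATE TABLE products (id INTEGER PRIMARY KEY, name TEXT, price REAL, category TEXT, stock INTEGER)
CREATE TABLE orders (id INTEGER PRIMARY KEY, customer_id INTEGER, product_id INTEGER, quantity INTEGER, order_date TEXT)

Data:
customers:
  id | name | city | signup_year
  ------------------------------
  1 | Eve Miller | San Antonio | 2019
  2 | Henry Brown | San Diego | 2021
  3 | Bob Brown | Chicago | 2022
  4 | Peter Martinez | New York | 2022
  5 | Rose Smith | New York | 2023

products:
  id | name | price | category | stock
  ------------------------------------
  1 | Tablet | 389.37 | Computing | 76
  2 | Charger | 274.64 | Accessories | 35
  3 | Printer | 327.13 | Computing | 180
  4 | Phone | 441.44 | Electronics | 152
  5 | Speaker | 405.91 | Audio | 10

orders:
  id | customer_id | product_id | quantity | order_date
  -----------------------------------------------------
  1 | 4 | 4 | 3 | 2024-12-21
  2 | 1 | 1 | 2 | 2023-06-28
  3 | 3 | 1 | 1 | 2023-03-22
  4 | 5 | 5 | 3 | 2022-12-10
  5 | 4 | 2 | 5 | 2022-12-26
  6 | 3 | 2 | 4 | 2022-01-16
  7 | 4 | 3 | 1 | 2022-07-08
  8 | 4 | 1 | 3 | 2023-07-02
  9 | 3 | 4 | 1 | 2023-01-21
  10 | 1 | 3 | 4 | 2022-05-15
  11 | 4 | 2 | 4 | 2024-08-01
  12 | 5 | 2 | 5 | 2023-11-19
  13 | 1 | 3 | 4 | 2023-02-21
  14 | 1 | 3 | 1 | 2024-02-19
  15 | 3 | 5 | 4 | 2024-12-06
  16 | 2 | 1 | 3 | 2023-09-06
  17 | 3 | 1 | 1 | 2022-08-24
SELECT MIN(price) FROM products

Execution result:
274.64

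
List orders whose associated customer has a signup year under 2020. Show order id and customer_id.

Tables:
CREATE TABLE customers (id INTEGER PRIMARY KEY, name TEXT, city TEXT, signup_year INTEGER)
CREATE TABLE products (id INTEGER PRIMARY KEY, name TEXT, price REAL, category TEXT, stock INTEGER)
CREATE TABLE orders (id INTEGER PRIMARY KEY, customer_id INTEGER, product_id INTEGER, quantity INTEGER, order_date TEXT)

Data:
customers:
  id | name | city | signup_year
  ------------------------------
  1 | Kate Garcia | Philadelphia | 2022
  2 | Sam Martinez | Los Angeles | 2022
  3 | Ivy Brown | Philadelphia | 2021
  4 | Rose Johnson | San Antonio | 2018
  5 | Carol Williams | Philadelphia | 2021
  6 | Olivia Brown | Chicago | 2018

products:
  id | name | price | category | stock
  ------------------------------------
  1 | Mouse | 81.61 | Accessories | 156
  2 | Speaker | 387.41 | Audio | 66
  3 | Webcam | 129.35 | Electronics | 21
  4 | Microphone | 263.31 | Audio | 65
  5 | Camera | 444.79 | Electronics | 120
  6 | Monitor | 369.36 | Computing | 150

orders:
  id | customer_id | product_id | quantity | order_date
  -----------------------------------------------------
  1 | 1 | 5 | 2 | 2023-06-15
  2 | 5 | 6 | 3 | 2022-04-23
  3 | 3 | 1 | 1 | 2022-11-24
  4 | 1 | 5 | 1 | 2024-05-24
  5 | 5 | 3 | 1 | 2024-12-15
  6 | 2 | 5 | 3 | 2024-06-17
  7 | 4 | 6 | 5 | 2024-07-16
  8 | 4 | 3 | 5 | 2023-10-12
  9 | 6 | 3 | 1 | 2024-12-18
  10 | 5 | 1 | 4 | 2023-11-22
SELECT id, customer_id FROM orders WHERE customer_id IN (SELECT id FROM customers WHERE signup_year < 2020)

Execution result:
id | customer_id
7 | 4
8 | 4
9 | 6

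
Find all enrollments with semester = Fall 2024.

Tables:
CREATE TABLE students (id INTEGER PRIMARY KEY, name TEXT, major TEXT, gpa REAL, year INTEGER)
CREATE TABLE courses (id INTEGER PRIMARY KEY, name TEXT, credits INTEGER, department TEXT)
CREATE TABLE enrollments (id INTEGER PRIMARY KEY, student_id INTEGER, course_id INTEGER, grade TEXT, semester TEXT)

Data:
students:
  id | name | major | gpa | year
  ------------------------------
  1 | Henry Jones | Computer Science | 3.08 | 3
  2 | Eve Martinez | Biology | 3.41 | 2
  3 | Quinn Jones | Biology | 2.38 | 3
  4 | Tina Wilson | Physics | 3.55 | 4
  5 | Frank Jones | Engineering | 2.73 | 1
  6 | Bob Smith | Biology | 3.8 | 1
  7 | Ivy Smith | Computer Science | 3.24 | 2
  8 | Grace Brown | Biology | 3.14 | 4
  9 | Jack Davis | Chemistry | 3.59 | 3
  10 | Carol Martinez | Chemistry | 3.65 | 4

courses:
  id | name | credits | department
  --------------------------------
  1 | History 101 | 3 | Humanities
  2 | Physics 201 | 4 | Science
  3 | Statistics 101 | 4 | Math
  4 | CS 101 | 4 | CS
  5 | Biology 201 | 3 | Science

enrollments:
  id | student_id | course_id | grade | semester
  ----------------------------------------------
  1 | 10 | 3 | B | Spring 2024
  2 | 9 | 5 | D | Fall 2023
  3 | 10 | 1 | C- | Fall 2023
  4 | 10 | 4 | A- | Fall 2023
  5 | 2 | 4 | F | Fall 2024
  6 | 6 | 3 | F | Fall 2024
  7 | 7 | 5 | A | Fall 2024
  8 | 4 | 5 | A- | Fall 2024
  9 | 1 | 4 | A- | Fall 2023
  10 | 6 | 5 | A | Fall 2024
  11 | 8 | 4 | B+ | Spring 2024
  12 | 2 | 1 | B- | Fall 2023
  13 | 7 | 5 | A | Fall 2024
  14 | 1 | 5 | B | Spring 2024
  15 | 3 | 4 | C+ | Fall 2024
SELECT id, semester FROM enrollments WHERE semester = 'Fall 2024'

Execution result:
id | semester
5 | Fall 2024
6 | Fall 2024
7 | Fall 2024
8 | Fall 2024
10 | Fall 2024
13 | Fall 2024
15 | Fall 2024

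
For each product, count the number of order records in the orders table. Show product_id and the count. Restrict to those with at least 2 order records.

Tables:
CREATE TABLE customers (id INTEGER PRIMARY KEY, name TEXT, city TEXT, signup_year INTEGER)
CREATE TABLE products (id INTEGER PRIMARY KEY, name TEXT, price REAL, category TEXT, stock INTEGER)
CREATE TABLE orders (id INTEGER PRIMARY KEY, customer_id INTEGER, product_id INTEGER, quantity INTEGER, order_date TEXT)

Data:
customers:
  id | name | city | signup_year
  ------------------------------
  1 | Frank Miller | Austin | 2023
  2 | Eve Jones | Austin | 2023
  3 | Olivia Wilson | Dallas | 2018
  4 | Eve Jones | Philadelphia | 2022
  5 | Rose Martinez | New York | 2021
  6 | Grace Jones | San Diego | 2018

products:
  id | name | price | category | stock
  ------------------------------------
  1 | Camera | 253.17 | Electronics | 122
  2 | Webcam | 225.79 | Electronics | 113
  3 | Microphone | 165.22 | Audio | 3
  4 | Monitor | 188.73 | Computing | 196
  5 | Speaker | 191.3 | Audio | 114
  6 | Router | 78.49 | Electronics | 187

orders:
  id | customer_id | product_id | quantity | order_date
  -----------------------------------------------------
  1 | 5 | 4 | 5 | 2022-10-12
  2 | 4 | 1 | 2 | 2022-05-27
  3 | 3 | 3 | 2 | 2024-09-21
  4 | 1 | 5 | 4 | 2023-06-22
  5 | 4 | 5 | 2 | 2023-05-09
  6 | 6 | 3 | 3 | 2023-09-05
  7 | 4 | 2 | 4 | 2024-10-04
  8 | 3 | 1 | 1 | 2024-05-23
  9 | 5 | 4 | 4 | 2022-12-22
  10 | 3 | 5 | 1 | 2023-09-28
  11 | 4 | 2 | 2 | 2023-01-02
SELECT product_id, COUNT(*) AS order_count FROM orders GROUP BY product_id HAVING COUNT(*) >= 2

Execution result:
product_id | order_count
1 | 2
2 | 2
3 | 2
4 | 2
5 | 3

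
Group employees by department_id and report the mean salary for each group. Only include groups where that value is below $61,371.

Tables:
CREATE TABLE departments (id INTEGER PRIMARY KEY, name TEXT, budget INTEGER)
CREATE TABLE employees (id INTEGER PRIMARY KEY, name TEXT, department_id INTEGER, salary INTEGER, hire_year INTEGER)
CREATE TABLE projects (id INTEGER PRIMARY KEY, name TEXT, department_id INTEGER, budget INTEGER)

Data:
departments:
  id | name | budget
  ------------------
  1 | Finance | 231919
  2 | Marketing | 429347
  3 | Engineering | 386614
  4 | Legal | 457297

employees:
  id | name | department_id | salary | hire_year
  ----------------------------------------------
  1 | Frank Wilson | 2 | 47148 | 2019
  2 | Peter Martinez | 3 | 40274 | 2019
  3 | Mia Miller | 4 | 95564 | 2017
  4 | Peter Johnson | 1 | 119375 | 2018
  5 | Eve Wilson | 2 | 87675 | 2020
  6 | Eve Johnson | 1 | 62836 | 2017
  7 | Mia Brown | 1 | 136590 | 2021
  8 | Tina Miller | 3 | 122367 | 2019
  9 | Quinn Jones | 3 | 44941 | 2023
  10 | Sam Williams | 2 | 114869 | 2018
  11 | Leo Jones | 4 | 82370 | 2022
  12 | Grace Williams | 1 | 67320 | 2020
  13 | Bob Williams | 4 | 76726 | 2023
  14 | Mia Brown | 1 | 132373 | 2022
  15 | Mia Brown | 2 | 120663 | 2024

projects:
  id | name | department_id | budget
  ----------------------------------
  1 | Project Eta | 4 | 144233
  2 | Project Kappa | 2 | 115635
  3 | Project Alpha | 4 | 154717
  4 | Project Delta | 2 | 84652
SELECT department_id, AVG(salary) AS avg_salary FROM employees GROUP BY department_id HAVING AVG(salary) < 61371

Execution result:
(no rows)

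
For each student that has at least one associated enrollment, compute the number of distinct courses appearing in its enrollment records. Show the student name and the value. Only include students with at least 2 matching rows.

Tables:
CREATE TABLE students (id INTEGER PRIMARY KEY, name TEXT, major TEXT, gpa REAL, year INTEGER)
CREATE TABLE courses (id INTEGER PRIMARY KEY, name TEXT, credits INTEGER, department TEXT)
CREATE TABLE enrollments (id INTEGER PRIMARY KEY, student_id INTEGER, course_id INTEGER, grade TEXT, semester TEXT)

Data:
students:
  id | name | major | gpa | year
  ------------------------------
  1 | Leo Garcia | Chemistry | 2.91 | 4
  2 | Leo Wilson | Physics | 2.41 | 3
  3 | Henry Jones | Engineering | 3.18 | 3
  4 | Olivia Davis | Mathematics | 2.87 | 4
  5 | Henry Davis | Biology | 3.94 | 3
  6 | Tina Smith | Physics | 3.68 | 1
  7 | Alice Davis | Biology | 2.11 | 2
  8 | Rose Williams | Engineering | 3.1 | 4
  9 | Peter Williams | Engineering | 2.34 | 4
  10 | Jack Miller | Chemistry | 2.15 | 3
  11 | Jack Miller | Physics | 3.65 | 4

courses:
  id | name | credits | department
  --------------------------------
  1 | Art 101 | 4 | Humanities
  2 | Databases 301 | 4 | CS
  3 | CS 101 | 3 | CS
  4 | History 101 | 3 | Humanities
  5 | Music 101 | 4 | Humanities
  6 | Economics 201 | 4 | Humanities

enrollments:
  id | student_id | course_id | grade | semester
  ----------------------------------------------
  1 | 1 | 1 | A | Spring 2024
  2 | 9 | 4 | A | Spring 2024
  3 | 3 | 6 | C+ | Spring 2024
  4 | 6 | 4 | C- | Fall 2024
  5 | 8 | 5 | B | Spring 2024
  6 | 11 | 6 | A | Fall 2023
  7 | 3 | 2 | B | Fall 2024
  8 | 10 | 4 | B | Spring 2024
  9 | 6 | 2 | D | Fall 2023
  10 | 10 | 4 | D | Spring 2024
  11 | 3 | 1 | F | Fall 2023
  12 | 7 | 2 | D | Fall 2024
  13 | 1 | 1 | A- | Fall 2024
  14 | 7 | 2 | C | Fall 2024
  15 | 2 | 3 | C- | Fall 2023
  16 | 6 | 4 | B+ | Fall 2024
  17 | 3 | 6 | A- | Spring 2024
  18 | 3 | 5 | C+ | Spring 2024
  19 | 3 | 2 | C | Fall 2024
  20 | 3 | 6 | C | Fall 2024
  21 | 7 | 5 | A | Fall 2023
SELECT p.name, COUNT(DISTINCT c.course_id) AS distinct_course_count FROM enrollments c JOIN students p ON c.student_id = p.id GROUP BY p.id, p.name HAVING COUNT(*) >= 2

Execution result:
name | distinct_course_count
Leo Garcia | 1
Henry Jones | 4
Tina Smith | 2
Alice Davis | 2
Jack Miller | 1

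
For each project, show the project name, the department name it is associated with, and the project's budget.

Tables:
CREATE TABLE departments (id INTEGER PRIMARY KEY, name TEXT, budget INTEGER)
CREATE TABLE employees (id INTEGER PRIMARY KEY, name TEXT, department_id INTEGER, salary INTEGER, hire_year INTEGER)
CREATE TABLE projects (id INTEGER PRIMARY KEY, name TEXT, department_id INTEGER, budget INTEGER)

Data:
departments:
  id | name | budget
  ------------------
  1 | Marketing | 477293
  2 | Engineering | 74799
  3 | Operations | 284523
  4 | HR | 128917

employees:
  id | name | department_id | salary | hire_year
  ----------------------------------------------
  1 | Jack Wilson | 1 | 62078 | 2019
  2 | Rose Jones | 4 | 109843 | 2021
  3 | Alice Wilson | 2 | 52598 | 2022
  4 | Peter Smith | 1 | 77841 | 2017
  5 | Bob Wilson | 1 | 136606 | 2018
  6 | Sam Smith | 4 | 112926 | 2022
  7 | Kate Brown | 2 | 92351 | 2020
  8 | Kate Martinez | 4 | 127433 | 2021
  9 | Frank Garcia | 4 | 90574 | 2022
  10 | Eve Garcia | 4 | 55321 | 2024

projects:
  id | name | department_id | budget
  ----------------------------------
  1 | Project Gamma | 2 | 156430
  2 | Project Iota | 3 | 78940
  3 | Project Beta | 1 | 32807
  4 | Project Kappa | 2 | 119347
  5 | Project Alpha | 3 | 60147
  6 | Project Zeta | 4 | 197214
SELECT c.name, p.name AS department, c.budget FROM projects c JOIN departments p ON c.department_id = p.id

Execution result:
name | department | budget
Project Gamma | Engineering | 156430
Project Iota | Operations | 78940
Project Beta | Marketing | 32807
Project Kappa | Engineering | 119347
Project Alpha | Operations | 60147
Project Zeta | HR | 197214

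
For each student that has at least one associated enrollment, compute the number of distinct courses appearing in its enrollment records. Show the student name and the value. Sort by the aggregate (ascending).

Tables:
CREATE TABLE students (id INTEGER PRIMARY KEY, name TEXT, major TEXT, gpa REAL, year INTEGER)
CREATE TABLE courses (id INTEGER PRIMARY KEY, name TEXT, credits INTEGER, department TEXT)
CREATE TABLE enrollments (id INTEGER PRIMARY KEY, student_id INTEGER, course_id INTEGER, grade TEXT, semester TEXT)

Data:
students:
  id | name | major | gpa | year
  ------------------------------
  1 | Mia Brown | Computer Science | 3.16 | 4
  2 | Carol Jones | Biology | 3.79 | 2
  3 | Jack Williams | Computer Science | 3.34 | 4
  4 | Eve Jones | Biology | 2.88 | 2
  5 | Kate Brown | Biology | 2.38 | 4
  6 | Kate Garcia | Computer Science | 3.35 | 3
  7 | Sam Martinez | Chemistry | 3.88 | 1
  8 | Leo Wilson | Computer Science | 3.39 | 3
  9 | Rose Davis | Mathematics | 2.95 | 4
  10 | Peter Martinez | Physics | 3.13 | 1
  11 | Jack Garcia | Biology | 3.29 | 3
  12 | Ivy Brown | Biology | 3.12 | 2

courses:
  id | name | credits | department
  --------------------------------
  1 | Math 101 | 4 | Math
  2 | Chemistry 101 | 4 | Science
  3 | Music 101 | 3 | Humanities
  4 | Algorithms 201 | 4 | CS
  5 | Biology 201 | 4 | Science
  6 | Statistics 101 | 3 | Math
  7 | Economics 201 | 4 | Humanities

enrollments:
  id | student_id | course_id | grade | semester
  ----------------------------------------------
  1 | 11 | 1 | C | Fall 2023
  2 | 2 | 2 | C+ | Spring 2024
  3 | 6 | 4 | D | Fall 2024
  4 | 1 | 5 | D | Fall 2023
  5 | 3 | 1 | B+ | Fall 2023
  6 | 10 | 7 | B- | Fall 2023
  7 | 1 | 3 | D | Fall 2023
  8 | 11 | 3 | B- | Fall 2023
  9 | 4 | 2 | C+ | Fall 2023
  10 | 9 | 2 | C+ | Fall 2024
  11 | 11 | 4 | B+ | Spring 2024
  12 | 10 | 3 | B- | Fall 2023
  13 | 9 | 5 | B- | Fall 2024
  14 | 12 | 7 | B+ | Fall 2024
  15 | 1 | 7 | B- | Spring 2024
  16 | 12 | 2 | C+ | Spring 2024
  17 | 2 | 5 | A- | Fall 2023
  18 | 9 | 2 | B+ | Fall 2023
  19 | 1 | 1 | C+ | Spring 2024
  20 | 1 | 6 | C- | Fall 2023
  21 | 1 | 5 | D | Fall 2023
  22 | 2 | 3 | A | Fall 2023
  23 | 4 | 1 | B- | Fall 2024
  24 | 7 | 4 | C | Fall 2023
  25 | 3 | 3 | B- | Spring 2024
SELECT p.name, COUNT(DISTINCT c.course_id) AS distinct_course_count FROM enrollments c JOIN students p ON c.student_id = p.id GROUP BY p.id, p.name ORDER BY distinct_course_count ASC

Execution result:
name | distinct_course_count
Kate Garcia | 1
Sam Martinez | 1
Jack Williams | 2
Eve Jones | 2
Rose Davis | 2
Peter Martinez | 2
Ivy Brown | 2
Carol Jones | 3
Jack Garcia | 3
Mia Brown | 5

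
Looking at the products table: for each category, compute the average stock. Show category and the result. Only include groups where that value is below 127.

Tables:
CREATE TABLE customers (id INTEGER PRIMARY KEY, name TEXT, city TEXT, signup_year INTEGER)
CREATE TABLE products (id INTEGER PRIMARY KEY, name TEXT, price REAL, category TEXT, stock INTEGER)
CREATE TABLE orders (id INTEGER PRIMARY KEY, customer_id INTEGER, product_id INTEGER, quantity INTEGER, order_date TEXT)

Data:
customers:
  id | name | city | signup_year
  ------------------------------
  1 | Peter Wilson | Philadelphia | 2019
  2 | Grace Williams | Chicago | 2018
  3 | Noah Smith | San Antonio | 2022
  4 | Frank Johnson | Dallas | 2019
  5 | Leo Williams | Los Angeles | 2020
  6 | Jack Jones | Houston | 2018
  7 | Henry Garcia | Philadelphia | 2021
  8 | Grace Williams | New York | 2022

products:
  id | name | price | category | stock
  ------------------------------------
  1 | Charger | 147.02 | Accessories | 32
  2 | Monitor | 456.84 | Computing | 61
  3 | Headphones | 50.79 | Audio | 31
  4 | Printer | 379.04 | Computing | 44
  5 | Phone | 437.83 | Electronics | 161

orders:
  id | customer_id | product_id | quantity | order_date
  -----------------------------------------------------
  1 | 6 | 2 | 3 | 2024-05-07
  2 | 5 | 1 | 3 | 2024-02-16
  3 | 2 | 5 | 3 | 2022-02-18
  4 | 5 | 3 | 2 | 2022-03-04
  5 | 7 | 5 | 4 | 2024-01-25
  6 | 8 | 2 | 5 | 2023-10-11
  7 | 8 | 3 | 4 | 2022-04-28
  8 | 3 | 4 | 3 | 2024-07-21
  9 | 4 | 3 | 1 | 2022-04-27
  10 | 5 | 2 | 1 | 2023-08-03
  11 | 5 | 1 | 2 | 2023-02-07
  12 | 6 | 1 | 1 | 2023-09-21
SELECT category, AVG(stock) AS avg_stock FROM products GROUP BY category HAVING AVG(stock) < 127

Execution result:
category | avg_stock
Accessories | 32.00
Audio | 31.00
Computing | 52.50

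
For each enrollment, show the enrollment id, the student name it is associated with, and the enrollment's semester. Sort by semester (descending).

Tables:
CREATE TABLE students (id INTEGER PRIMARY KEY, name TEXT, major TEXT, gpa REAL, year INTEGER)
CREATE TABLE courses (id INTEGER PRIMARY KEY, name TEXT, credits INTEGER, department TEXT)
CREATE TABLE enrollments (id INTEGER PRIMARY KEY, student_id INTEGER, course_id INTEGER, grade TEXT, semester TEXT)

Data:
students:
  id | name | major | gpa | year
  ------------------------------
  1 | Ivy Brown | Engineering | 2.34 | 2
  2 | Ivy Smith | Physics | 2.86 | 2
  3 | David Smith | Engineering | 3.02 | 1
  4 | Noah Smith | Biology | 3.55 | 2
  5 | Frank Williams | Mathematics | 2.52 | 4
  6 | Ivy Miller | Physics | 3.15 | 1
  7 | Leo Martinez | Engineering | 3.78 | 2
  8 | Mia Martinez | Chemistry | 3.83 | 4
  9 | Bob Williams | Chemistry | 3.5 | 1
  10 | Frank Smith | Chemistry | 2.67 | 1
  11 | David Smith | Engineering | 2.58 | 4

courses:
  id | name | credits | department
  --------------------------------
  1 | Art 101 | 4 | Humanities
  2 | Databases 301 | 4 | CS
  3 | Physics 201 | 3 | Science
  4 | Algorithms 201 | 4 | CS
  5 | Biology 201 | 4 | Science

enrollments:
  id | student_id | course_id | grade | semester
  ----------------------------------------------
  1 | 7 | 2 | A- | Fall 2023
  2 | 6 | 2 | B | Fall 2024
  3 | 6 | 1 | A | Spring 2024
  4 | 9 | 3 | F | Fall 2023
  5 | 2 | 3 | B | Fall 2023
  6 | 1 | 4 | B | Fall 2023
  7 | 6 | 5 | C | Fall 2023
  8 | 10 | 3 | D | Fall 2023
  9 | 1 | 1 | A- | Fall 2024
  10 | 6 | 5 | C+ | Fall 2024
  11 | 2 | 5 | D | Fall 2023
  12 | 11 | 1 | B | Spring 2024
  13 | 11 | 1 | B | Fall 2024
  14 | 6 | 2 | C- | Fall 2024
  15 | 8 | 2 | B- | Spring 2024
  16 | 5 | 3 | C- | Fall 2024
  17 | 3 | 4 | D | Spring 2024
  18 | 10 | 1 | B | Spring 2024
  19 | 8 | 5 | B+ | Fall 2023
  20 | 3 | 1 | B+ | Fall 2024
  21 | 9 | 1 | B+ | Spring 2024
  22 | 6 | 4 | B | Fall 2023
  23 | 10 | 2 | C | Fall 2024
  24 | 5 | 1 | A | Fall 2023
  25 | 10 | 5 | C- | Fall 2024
SELECT c.id, p.name AS student, c.semester FROM enrollments c JOIN students p ON c.student_id = p.id ORDER BY c.semester DESC

Execution result:
id | student | semester
3 | Ivy Miller | Spring 2024
12 | David Smith | Spring 2024
15 | Mia Martinez | Spring 2024
17 | David Smith | Spring 2024
18 | Frank Smith | Spring 2024
21 | Bob Williams | Spring 2024
2 | Ivy Miller | Fall 2024
9 | Ivy Brown | Fall 2024
10 | Ivy Miller | Fall 2024
13 | David Smith | Fall 2024
14 | Ivy Miller | Fall 2024
16 | Frank Williams | Fall 2024
20 | David Smith | Fall 2024
23 | Frank Smith | Fall 2024
25 | Frank Smith | Fall 2024
1 | Leo Martinez | Fall 2023
4 | Bob Williams | Fall 2023
5 | Ivy Smith | Fall 2023
6 | Ivy Brown | Fall 2023
7 | Ivy Miller | Fall 2023
8 | Frank Smith | Fall 2023
11 | Ivy Smith | Fall 2023
19 | Mia Martinez | Fall 2023
22 | Ivy Miller | Fall 2023
24 | Frank Williams | Fall 2023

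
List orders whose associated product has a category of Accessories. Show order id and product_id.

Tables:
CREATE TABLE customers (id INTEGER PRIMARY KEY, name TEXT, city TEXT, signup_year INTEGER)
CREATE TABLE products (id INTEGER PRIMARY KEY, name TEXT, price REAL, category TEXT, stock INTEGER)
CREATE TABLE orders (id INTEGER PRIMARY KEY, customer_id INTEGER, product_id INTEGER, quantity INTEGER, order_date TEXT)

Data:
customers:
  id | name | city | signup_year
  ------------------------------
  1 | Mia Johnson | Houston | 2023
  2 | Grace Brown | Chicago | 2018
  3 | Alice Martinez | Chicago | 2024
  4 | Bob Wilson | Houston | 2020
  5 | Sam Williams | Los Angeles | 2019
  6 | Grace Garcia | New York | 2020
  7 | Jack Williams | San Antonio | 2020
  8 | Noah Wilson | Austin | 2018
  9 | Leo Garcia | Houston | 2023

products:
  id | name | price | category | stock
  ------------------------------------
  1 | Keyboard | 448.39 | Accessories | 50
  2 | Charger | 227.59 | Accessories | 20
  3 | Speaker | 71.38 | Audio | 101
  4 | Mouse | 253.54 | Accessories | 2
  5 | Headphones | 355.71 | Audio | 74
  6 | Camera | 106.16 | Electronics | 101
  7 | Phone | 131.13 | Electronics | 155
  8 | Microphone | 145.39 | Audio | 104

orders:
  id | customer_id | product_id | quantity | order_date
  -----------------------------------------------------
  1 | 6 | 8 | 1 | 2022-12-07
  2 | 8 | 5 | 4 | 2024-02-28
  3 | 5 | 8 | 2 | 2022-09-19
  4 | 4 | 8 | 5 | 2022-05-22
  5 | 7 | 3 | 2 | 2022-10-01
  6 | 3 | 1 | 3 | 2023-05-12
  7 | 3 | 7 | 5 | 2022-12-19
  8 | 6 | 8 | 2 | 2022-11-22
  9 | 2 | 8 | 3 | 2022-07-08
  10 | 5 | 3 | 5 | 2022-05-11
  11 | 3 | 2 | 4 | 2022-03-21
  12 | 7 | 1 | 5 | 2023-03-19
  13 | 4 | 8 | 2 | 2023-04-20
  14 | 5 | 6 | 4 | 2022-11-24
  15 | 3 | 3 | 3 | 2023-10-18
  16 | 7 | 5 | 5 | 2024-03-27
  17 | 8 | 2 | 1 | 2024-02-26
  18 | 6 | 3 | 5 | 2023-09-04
SELECT id, product_id FROM orders WHERE product_id IN (SELECT id FROM products WHERE category = 'Accessories')

Execution result:
id | product_id
6 | 1
11 | 2
12 | 1
17 | 2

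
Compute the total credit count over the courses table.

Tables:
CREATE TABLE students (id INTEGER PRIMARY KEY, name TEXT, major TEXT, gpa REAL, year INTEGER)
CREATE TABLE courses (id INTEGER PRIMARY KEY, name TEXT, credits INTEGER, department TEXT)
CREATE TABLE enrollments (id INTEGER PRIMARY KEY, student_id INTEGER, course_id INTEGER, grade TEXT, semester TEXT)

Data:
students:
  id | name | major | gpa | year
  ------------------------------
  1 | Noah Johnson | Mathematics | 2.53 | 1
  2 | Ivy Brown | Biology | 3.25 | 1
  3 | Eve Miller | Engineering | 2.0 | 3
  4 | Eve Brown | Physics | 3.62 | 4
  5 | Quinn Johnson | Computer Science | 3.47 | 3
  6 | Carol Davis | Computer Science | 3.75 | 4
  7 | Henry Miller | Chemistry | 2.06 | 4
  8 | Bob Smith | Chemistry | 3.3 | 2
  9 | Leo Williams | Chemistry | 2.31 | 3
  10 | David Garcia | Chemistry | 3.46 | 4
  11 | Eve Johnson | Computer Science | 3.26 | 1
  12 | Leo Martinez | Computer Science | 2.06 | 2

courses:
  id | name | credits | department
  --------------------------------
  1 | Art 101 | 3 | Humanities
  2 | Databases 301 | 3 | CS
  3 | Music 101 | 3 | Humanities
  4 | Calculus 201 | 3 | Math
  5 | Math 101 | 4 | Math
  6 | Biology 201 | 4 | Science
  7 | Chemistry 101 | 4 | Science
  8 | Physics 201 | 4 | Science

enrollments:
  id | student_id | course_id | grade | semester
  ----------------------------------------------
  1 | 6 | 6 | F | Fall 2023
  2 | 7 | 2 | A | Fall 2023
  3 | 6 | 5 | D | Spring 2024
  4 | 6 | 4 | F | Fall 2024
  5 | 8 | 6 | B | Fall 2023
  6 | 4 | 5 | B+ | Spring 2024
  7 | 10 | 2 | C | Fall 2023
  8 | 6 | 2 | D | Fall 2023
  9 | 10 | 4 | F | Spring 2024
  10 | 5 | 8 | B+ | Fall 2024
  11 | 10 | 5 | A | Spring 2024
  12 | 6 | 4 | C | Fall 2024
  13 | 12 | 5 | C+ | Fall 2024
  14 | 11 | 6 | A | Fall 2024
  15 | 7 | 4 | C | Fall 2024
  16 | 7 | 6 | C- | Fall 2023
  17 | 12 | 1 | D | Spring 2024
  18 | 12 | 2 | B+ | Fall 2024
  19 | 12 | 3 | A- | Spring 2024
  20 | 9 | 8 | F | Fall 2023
SELECT SUM(credits) FROM courses

Execution result:
28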